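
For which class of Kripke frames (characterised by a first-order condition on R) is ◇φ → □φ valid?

This is the CD axiom.
It corresponds to partial functionality: ∀x ∀y ∀z (Rxy ∧ Rxz → y = z).

Partial functionality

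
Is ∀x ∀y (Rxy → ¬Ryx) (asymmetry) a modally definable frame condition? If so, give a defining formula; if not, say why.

No

Modal frame validity is preserved under surjective bounded morphisms.
The 3-cycle (worlds a,b,c with a→b→c→a) is asymmetric. Mapping every world to a single reflexive point • is a surjective bounded morphism, and the reflexive point is not asymmetric (R•• but asymmetry requires ¬R••).
So the class is not modally definable.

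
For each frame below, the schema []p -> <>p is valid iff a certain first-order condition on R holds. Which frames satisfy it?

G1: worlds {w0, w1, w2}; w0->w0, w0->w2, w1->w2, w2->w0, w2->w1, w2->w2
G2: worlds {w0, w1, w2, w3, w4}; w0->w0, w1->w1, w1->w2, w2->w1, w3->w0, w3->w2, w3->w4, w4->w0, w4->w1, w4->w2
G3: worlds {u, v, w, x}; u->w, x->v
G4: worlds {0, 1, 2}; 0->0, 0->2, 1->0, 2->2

G1, G2, G4

The schema corresponds to seriality: forall x exists y Rxy.
G1: satisfies the condition.
G2: satisfies the condition.
G3: fails — world v has no successor.
G4: satisfies the condition.
Valid on: G1, G2, G4.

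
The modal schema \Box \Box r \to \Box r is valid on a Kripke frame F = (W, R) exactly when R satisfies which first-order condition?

density

Suppose □□r→□r is valid. Take Rxy and set V(r)={w : xR²w}. Then □□r at x, so □r at x, so r at y, i.e. ∃z(Rxz∧Rzy).
Conversely, on a frame with density the schema holds at every world under every valuation.
Frame condition: \forall x \forall y (Rxy \to \exists z (Rxz \wedge Rzy)).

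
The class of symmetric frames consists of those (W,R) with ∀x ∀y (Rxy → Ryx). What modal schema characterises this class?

This is symmetry; the standard corresponding axiom is B: q → □◇q.

q → □◇q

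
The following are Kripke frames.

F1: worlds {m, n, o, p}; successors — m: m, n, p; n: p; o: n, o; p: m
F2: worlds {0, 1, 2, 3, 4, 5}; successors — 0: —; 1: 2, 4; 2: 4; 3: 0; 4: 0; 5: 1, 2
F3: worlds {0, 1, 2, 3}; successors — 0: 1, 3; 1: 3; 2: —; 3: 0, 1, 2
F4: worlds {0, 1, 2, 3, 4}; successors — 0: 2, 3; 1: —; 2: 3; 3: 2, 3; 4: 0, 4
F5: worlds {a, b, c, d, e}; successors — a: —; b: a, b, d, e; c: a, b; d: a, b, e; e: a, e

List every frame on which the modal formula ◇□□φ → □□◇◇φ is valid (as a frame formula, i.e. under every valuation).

The schema corresponds to a generalized confluence (Geach) condition: ∀x ∀y ∀z ((xRy ∧ xR²z) → ∃w (yR²w ∧ zR²w)).
F1: fails — oRn, oR²o but no w with nR²w and oR²w.
F2: fails — 1R2, 1R²0 but no w with 2R²w and 0R²w.
F3: fails — 0R1, 0R²2 but no w with 1R²w and 2R²w.
F4: satisfies the condition.
F5: fails — bRa, bR²a but no w with aR²w and aR²w.
Valid on: F4.

F4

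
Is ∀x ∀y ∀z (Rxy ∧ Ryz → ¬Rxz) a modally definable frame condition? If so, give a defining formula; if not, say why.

Not modally definable

Modal frame validity is preserved under surjective bounded morphisms.
The 5-cycle (worlds s,t,u,v,w with s→t→u→v→w→s) is intransitive. Mapping every world to a single reflexive point • is a surjective bounded morphism; the reflexive point is not intransitive (R••∧R•• but R••).
So the class is not modally definable.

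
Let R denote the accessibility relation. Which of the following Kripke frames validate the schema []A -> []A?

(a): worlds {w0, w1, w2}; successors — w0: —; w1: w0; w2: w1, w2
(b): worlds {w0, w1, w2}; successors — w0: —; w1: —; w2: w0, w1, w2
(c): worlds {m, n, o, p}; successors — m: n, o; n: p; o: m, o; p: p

(a), (b), (c)

Frame correspondent (Sahlqvist): forall x forall z (xRz -> exists w (xRw & z = w)) — i.e. a generalized confluence (Geach) condition.
(a): satisfies the condition.
(b): satisfies the condition.
(c): satisfies the condition.
Valid on: (a), (b), (c).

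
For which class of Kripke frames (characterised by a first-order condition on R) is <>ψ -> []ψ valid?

Suppose ◇ψ→□ψ is valid. Take Rxy, Rxz and set V(ψ)={y}. Then ◇ψ at x, so □ψ at x, so ψ at z, i.e. z=y.
The converse is a direct semantic check.
Frame condition: forall x forall y forall z (Rxy & Rxz -> y = z).

partial functionality: forall x forall y forall z (Rxy & Rxz -> y = z)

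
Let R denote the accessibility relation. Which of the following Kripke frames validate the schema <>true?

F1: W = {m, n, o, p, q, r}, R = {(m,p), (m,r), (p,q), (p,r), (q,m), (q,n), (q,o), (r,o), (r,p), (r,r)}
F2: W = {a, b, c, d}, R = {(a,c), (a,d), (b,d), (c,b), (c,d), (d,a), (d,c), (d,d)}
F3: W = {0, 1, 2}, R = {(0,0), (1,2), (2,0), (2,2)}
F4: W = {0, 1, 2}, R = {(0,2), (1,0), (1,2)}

Frame correspondent (Sahlqvist): forall x exists y Rxy — i.e. seriality.
F1: fails — world n has no successor.
F2: satisfies the condition.
F3: satisfies the condition.
F4: fails — world 2 has no successor.

F2, F3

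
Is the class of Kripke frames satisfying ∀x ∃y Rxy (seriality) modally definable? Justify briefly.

This is a Sahlqvist condition; the D axiom □p → ◇p defines it.
Suppose □p→◇p is valid. At any x set V(p)=W. Then □p at x, so ◇p at x, so x has a successor.

Yes, by □p → ◇p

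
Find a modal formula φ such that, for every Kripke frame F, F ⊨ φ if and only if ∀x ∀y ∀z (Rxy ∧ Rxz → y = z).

◇r → □r

This is partial functionality; the standard corresponding axiom is CD: ◇r → □r.
Suppose ◇r→□r is valid. Take Rxy, Rxz and set V(r)={y}. Then ◇r at x, so □r at x, so r at z, i.e. z=y.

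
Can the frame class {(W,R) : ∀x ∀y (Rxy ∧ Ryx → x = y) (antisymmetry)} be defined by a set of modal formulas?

No

Modal frame validity is preserved under surjective bounded morphisms.
The 8-cycle (worlds s,t,u,v,w,x,y,z with s→t→u→v→w→x→y→z→s) is antisymmetric. Sending even-indexed worlds to • and odd-indexed worlds to ∘ is a surjective bounded morphism onto the two-world frame with •↔∘, which is not antisymmetric.
So the class is not modally definable.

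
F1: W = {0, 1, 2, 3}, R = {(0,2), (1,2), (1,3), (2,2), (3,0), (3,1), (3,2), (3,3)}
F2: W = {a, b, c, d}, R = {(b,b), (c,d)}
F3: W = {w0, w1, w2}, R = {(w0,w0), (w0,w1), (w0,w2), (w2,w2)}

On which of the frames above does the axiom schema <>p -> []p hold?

F2

Frame correspondent (Sahlqvist): forall x forall y forall z (Rxy & Rxz -> y = z) — i.e. partial functionality.
F1: fails — 1 sees both 2 and 3.
F2: condition met.
F3: fails — w0 sees both w0 and w1.
Valid on: F2.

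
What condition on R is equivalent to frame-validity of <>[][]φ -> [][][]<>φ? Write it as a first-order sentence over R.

forall x forall y forall z ((xRy & x R^3 z) -> exists w (y R^2 w & zRw))

This is a Sahlqvist (Geach-type) schema ◇^1□^2φ → □^3◇^1φ.
Minimal-valuation argument: fix x; take any y with xR^1y and any z with xR^3z. Set V(φ) to the set of worlds R-reachable from y in exactly 2 steps. Then □^2φ holds at y, so the antecedent holds at x; validity forces ◇^1φ at z, giving a w with zR^1w and yR^2w.
First-order correspondent: forall x forall y forall z ((xRy & x R^3 z) -> exists w (y R^2 w & zRw)).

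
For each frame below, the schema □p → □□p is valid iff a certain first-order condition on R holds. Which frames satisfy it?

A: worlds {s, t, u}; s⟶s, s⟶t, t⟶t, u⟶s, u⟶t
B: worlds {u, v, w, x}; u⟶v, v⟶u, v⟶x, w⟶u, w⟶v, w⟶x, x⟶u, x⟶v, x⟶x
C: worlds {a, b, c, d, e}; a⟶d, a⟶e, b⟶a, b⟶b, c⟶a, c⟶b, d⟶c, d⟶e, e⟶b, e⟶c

The schema corresponds to transitivity: ∀x ∀y ∀z (Rxy ∧ Ryz → Rxz).
A: holds.
B: fails — Ruv and Rvu but not Ruu.
C: fails — Reb and Rba but not Rea.

A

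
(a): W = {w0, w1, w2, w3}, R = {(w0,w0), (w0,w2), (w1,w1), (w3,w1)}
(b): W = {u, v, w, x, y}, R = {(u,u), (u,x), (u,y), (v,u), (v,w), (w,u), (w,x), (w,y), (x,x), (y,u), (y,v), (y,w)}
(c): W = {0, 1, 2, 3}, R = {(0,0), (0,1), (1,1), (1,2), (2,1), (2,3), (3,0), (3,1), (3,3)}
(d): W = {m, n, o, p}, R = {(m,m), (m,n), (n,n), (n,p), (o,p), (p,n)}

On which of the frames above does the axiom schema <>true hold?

This is the axiom for seriality; its first-order frame correspondent is forall x exists y Rxy.
(a): fails — world w2 has no successor.
(b): satisfies the condition.
(c): satisfies the condition.
(d): satisfies the condition.

(b), (c), (d)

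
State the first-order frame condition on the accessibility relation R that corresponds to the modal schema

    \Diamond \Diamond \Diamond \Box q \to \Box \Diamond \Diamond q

This is a Sahlqvist (Geach-type) schema ◇^3□^1q → □^1◇^2q.
Minimal-valuation argument: fix x; take any y with xR^3y and any z with xR^1z. Set V(q) to the set of worlds R-reachable from y in exactly 1 step. Then □^1q holds at y, so the antecedent holds at x; validity forces ◇^2q at z, giving a w with zR^2w and yR^1w.
First-order correspondent: \forall x \forall y \forall z ((x R^3 y \wedge xRz) \to \exists w (yRw \wedge z R^2 w)).

\forall x \forall y \forall z ((x R^3 y \wedge xRz) \to \exists w (yRw \wedge z R^2 w))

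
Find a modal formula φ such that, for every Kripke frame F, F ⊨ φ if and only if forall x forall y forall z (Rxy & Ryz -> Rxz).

This is transitivity; the standard corresponding axiom is 4: □ψ → □□ψ.
Suppose □ψ→□□ψ is valid. Take Rxy, Ryz and set V(ψ)={w : Rxw}. Then □ψ at x, so □□ψ at x, so □ψ at y, so ψ at z, i.e. Rxz.

□ψ → □□ψ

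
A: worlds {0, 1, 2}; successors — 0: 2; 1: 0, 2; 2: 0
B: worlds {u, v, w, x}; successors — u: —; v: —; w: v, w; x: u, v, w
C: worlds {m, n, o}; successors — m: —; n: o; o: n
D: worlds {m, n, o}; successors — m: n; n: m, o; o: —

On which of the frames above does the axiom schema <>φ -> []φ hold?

C

This is the axiom for partial functionality; its first-order frame correspondent is forall x forall y forall z (Rxy & Rxz -> y = z).
A: fails — 1 sees both 0 and 2.
B: fails — w sees both v and w.
C: holds.
D: fails — n sees both m and o.
Valid on: C.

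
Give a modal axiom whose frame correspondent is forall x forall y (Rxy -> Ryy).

□(□p → p)

This is shift-reflexivity; the standard corresponding axiom is T□: □(□p → p).
Suppose □(□p→p) is valid. Take Rxy and set V(p)={w : Ryw}. Then at y, □p holds; since □(□p→p) at x, □p→p at y, so p at y, i.e. Ryy.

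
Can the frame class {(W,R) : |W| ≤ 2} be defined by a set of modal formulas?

Any modally definable frame class is closed under disjoint unions.
Any modal formula valid on each of 3 disjoint one-world frames is valid on their disjoint union (validity is preserved under disjoint unions). Each one-world frame has |W|=1≤2, but the union has |W|=3.
So no modal formula (or set of formulas) defines exactly the |W|≤2 frames.

No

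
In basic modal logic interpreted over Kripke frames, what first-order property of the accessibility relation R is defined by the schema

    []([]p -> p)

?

Suppose □(□p→p) is valid. Take Rxy and set V(p)={w : Ryw}. Then at y, □p holds; since □(□p→p) at x, □p→p at y, so p at y, i.e. Ryy.

Shift-reflexivity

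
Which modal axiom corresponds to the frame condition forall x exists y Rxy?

This is seriality; the standard corresponding axiom is D: □r → ◇r.
Suppose □r→◇r is valid. At any x set V(r)=W. Then □r at x, so ◇r at x, so x has a successor.

□r → ◇r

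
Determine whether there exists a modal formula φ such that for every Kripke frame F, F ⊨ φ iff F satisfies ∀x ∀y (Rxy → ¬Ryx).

If a class were modally definable it would be closed under surjective bounded morphisms (Goldblatt–Thomason).
The 4-cycle (worlds s,t,u,v with s→t→u→v→s) is asymmetric. Mapping every world to a single reflexive point • is a surjective bounded morphism, and the reflexive point is not asymmetric (R•• but asymmetry requires ¬R••).
So the class is not modally definable.

No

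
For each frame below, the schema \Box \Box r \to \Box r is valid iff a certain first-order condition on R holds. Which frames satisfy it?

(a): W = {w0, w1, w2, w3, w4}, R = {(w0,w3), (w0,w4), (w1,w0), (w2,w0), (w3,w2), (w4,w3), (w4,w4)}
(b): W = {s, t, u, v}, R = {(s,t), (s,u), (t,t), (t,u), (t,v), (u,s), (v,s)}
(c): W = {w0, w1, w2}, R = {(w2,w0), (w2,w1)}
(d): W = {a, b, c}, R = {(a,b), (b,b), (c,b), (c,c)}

(d)

Frame correspondent (Sahlqvist): \forall x \forall y (Rxy \to \exists z (Rxz \wedge Rzy)) — i.e. density.
(a): fails — Rw1w0 but no z with Rw1z and Rzw0.
(b): fails — Rus but no z with Ruz and Rzs.
(c): fails — Rw2w0 but no z with Rw2z and Rzw0.
(d): satisfies the condition.
Valid on: (d).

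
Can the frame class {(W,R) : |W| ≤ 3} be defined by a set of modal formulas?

If a class were modally definable it would be closed under disjoint unions (Goldblatt–Thomason).
Any modal formula valid on each of 4 disjoint one-world frames is valid on their disjoint union (validity is preserved under disjoint unions). Each one-world frame has |W|=1≤3, but the union has |W|=4.
Hence having at most 3 worlds is not modally definable.

No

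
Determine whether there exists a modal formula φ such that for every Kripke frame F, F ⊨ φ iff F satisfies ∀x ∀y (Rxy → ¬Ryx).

No

Modal frame validity is preserved under surjective bounded morphisms.
The 4-cycle (worlds w0,w1,w2,w3 with w0→w1→w2→w3→w0) is asymmetric. Mapping every world to a single reflexive point • is a surjective bounded morphism, and the reflexive point is not asymmetric (R•• but asymmetry requires ¬R••).
So no modal formula (or set of formulas) defines exactly the asymmetric frames.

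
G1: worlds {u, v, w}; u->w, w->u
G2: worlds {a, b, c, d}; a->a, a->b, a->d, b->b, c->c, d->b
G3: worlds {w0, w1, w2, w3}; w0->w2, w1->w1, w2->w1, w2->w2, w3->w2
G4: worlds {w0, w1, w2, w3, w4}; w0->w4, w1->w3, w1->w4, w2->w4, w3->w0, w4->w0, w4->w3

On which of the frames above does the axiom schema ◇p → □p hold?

G1

The schema corresponds to partial functionality: ∀x ∀y ∀z (Rxy ∧ Rxz → y = z).
G1: condition met.
G2: fails — a sees both a and b.
G3: fails — w2 sees both w1 and w2.
G4: fails — w1 sees both w3 and w4.
Valid on: G1.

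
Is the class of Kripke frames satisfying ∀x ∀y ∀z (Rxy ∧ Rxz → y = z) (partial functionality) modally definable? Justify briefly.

Yes — defined by ◇q → □q

This is a Sahlqvist condition; the CD axiom ◇q → □q defines it.
Suppose ◇q→□q is valid. Take Rxy, Rxz and set V(q)={y}. Then ◇q at x, so □q at x, so q at z, i.e. z=y.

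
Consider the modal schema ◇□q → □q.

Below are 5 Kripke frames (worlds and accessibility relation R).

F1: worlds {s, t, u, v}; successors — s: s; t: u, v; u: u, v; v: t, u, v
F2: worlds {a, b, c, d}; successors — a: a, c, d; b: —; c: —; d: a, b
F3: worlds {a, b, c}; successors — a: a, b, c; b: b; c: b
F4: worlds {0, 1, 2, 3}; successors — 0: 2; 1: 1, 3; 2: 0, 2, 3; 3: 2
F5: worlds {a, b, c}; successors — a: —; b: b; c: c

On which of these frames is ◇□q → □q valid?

F5

The schema corresponds to the Euclidean property: ∀x ∀y ∀z (Rxy ∧ Rxz → Ryz).
F1: fails — Rvt and Rvt but not Rtt.
F2: fails — Rac and Raa but not Rca.
F3: fails — Rab and Raa but not Rba.
F4: fails — R13 and R11 but not R31.
F5: satisfies the condition.
Valid on: F5.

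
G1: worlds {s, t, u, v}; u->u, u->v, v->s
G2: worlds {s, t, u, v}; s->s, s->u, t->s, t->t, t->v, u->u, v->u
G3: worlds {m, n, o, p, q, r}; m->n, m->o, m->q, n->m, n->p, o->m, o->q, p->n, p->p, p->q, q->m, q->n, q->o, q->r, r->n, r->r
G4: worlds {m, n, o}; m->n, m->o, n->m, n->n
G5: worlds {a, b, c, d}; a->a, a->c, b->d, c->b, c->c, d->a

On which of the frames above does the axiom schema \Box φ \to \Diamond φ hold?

G2, G3, G5

The schema corresponds to seriality: \forall x \exists y Rxy.
G1: fails — world s has no successor.
G2: ✓.
G3: ✓.
G4: fails — world o has no successor.
G5: ✓.
Valid on: G2, G3, G5.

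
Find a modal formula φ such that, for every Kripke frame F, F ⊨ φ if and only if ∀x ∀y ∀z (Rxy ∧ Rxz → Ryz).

This is the Euclidean property; the standard corresponding axiom is 5: ◇ψ → □◇ψ.
Suppose ◇ψ→□◇ψ is valid. Take Rxy, Rxz and set V(ψ)={y}. Then ◇ψ at x, so □◇ψ at x, so ◇ψ at z, so some w with Rzw has ψ; w=y, i.e. Rzy. By symmetry of the argument, Ryz.

◇ψ → □◇ψ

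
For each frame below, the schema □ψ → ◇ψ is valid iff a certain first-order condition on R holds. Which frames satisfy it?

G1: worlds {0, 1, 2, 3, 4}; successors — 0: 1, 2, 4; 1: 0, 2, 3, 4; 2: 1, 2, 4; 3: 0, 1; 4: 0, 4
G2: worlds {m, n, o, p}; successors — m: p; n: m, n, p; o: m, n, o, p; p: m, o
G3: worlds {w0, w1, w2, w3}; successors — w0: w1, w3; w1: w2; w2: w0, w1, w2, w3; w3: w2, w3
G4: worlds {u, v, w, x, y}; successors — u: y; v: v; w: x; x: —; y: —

The schema corresponds to seriality: ∀x ∃y Rxy.
G1: ✓.
G2: ✓.
G3: ✓.
G4: fails — world x has no successor.

G1, G2, G3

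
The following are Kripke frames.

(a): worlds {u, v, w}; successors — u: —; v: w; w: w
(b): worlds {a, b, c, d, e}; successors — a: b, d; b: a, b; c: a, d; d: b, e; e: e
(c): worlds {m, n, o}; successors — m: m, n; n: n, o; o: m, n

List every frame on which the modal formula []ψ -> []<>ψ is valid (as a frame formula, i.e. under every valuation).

Frame correspondent (Sahlqvist): forall x forall z (xRz -> exists w (xRw & zRw)) — i.e. a generalized confluence (Geach) condition.
(a): ✓.
(b): fails — cRd but no w with cRw and dRw.
(c): ✓.
Valid on: (a), (c).

(a), (c)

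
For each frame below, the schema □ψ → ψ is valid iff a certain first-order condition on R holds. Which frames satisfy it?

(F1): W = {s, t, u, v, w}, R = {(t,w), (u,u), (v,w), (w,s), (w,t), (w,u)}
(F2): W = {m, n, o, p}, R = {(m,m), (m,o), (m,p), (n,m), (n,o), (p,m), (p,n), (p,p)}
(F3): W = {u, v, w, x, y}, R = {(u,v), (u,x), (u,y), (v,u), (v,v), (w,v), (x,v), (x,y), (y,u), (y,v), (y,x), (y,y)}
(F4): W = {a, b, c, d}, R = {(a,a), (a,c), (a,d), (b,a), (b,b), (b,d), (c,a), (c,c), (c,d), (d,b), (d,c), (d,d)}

This is the axiom for reflexivity; its first-order frame correspondent is ∀x Rxx.
(F1): fails — world s does not see itself.
(F2): fails — world n does not see itself.
(F3): fails — world u does not see itself.
(F4): satisfies the condition.
Valid on: (F4).

(F4)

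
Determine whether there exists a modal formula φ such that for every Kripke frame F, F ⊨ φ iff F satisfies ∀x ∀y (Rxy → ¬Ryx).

Not definable by any modal formula

Any modally definable frame class is closed under surjective bounded morphisms.
The 4-cycle (worlds s,t,u,v with s→t→u→v→s) is asymmetric. Mapping every world to a single reflexive point • is a surjective bounded morphism, and the reflexive point is not asymmetric (R•• but asymmetry requires ¬R••).
So no modal formula (or set of formulas) defines exactly the asymmetric frames.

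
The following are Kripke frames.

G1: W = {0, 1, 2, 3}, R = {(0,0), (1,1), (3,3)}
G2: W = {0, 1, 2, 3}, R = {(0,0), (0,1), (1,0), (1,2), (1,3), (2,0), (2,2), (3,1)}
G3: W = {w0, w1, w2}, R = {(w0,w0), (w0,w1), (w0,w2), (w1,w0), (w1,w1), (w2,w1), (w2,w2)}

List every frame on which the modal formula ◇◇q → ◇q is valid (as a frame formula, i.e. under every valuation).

G1

The schema corresponds to transitivity: ∀x ∀y ∀z (Rxy ∧ Ryz → Rxz).
G1: holds.
G2: fails — R10 and R01 but not R11.
G3: fails — Rw1w0 and Rw0w2 but not Rw1w2.
Valid on: G1.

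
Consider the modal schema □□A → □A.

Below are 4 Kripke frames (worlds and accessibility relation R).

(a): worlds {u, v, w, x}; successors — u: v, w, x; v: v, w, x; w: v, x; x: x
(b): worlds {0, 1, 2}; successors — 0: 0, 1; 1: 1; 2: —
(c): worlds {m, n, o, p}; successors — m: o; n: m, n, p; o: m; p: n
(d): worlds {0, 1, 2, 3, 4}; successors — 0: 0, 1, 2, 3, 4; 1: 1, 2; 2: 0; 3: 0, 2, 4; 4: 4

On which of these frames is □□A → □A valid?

The schema corresponds to density: ∀x ∀y (Rxy → ∃z (Rxz ∧ Rzy)).
(a): satisfies the condition.
(b): satisfies the condition.
(c): fails — Rom but no z with Roz and Rzm.
(d): satisfies the condition.
Valid on: (a), (b), (d).

(a), (b), (d)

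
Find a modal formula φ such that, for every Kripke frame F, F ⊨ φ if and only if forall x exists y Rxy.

The condition is seriality. The D schema □p → ◇p defines it.

□p → ◇p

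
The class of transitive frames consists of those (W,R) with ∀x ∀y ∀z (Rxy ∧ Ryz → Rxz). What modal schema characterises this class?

A defining formula is □r → □□r (the 4 axiom).
Suppose □r→□□r is valid. Take Rxy, Ryz and set V(r)={w : Rxw}. Then □r at x, so □□r at x, so □r at y, so r at z, i.e. Rxz.

□r → □□r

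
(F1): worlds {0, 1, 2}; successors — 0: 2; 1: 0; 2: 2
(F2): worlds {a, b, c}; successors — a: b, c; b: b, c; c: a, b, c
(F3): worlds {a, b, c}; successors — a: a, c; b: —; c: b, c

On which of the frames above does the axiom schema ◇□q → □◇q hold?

(F1), (F2)

The schema corresponds to convergence: ∀x ∀y ∀z (Rxy ∧ Rxz → ∃w (Ryw ∧ Rzw)).
(F1): satisfies the condition.
(F2): satisfies the condition.
(F3): fails — Rcc and Rcb but c and b have no common successor.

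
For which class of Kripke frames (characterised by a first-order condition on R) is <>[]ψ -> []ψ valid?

This is frame-equivalent to ◇ψ → □◇ψ (substitute ¬ψ for ψ and contrapose).
Suppose ◇ψ→□◇ψ is valid. Take Rxy, Rxz and set V(ψ)={y}. Then ◇ψ at x, so □◇ψ at x, so ◇ψ at z, so some w with Rzw has ψ; w=y, i.e. Rzy. By symmetry of the argument, Ryz.
Conversely, on a frame with the Euclidean property the schema holds at every world under every valuation.
So the correspondent is the Euclidean property.

the Euclidean property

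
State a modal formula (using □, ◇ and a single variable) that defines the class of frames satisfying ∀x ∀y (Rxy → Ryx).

r → □◇r

The condition is symmetry. The B schema r → □◇r defines it.
Suppose r→□◇r is valid. Take Rxy and set V(r)={x}. Then r at x, so □◇r at x, so ◇r at y, so some z with Ryz has r; z=x, i.e. Ryx.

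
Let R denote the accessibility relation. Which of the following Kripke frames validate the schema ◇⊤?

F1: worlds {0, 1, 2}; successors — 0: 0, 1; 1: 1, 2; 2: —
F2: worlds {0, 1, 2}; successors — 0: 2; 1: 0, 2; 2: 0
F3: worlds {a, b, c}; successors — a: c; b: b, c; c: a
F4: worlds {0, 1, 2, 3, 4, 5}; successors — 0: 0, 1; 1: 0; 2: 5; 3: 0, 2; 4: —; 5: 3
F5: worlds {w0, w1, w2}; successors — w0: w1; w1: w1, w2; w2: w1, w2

F2, F3, F5

Frame correspondent (Sahlqvist): ∀x ∃y Rxy — i.e. seriality.
F1: fails — world 2 has no successor.
F2: holds.
F3: holds.
F4: fails — world 4 has no successor.
F5: holds.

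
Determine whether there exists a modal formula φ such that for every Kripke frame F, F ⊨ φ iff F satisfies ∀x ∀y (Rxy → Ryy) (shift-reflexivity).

The condition is shift-reflexivity. A defining modal formula is □(□p → p).
Suppose □(□p→p) is valid. Take Rxy and set V(p)={w : Ryw}. Then at y, □p holds; since □(□p→p) at x, □p→p at y, so p at y, i.e. Ryy.

Yes, by □(□p → p)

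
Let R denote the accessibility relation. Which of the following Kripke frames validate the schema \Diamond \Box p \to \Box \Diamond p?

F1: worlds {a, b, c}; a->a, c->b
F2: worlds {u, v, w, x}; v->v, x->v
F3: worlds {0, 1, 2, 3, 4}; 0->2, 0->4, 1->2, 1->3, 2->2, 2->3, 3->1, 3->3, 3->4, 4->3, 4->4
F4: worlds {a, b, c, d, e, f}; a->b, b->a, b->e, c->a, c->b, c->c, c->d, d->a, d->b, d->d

Frame correspondent (Sahlqvist): \forall x \forall y \forall z (Rxy \wedge Rxz \to \exists w (Ryw \wedge Rzw)) — i.e. convergence.
F1: fails — Rcb and Rcb but b and b have no common successor.
F2: condition met.
F3: condition met.
F4: fails — Rba and Rbe but a and e have no common successor.

F2, F3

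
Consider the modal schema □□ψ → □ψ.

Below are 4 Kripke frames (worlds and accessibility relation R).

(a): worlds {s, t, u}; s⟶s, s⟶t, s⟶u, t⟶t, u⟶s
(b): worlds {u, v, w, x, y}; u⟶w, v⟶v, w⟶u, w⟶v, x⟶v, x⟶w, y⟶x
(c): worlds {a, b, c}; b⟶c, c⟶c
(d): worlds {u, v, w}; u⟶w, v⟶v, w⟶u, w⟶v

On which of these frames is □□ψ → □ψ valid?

Frame correspondent (Sahlqvist): ∀x ∀y (Rxy → ∃z (Rxz ∧ Rzy)) — i.e. density.
(a): condition met.
(b): fails — Rxw but no z with Rxz and Rzw.
(c): condition met.
(d): fails — Rwu but no z with Rwz and Rzu.
Valid on: (a), (c).

(a), (c)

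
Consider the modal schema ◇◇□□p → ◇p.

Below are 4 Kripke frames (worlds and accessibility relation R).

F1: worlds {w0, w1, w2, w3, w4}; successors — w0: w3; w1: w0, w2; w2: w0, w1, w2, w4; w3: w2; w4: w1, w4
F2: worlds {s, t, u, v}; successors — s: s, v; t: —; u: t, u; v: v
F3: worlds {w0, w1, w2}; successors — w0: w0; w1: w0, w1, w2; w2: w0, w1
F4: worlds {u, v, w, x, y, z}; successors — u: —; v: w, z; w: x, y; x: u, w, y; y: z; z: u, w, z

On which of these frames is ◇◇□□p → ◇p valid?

This is the axiom for a generalized confluence (Geach) condition; its first-order frame correspondent is ∀x ∀y (xR²y → ∃w (yR²w ∧ xRw)).
F1: fails — w4R²w0 but no w with w0R²w and w4Rw.
F2: fails — uR²t but no w with tR²w and uRw.
F3: condition met.
F4: fails — vR²u but no t with uR²t and vRt.

F3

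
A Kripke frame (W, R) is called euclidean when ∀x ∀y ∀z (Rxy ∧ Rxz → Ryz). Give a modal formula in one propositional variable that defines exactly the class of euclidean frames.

The condition is the Euclidean property. The 5 schema ◇p → □◇p defines it.
Suppose ◇p→□◇p is valid. Take Rxy, Rxz and set V(p)={y}. Then ◇p at x, so □◇p at x, so ◇p at z, so some w with Rzw has p; w=y, i.e. Rzy. By symmetry of the argument, Ryz.

◇p → □◇p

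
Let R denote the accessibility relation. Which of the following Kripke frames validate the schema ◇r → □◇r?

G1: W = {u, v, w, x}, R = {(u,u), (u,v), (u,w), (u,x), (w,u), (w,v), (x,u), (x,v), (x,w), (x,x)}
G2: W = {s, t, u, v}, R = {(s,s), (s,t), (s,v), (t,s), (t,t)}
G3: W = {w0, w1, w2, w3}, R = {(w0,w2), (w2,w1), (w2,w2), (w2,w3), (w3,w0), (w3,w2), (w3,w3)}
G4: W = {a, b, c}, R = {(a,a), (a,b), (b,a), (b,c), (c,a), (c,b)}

none

This is the axiom for the Euclidean property; its first-order frame correspondent is ∀x ∀y ∀z (Rxy ∧ Rxz → Ryz).
G1: fails — Ruv and Ruv but not Rvv.
G2: fails — Rsv and Rsv but not Rvv.
G3: fails — Rw2w1 and Rw2w1 but not Rw1w1.
G4: fails — Rab and Rab but not Rbb.
Valid on no frame.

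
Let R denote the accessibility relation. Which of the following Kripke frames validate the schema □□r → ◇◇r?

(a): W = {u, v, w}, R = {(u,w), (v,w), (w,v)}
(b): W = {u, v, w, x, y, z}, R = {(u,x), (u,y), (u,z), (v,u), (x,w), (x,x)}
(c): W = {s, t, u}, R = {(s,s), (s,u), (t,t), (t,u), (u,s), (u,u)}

(a), (c)

This is the axiom for a generalized confluence (Geach) condition; its first-order frame correspondent is ∀x ∃w (xR²w ∧ xR²w).
(a): ✓.
(b): fails — at w but no t with wR²t and wR²t.
(c): ✓.
Valid on: (a), (c).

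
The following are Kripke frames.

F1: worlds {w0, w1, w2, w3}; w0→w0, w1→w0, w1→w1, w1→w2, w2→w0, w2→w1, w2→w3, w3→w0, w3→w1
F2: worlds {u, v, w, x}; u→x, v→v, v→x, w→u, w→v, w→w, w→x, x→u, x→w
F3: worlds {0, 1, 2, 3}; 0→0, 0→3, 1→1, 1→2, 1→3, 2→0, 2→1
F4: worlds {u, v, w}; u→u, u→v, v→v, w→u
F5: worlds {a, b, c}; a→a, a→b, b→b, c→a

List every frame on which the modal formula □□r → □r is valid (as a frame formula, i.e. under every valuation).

Frame correspondent (Sahlqvist): ∀x ∀y (Rxy → ∃z (Rxz ∧ Rzy)) — i.e. density.
F1: fails — Rw2w3 but no z with Rw2z and Rzw3.
F2: fails — Rux but no z with Ruz and Rzx.
F3: satisfies the condition.
F4: satisfies the condition.
F5: satisfies the condition.
Valid on: F3, F4, F5.

F3, F4, F5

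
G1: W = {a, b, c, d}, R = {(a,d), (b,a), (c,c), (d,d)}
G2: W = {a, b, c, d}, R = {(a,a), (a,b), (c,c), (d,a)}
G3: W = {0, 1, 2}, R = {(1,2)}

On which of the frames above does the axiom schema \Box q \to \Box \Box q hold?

Frame correspondent (Sahlqvist): \forall x \forall y \forall z (Rxy \wedge Ryz \to Rxz) — i.e. transitivity.
G1: fails — Rba and Rad but not Rbd.
G2: fails — Rda and Rab but not Rdb.
G3: holds.

G3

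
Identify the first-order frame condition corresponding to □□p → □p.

density

Suppose □□p→□p is valid. Take Rxy and set V(p)={w : xR²w}. Then □□p at x, so □p at x, so p at y, i.e. ∃z(Rxz∧Rzy).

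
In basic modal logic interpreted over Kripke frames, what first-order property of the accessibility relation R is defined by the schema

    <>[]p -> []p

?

the Euclidean property: forall x forall y forall z (Rxy & Rxz -> Ryz)

Replacing p by ¬p and contraposing gives the equivalent schema ◇p → □◇p.
Suppose ◇p→□◇p is valid. Take Rxy, Rxz and set V(p)={y}. Then ◇p at x, so □◇p at x, so ◇p at z, so some w with Rzw has p; w=y, i.e. Rzy. By symmetry of the argument, Ryz.
The converse is a direct semantic check.
Frame condition: forall x forall y forall z (Rxy & Rxz -> Ryz).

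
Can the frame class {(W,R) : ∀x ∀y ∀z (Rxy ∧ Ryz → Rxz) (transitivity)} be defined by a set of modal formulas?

This is a Sahlqvist condition; the 4 axiom □r → □□r defines it.
Suppose □r→□□r is valid. Take Rxy, Ryz and set V(r)={w : Rxw}. Then □r at x, so □□r at x, so □r at y, so r at z, i.e. Rxz.

Definable; □r → □□r defines it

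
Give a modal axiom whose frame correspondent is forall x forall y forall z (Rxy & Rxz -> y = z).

◇r → □r

This is partial functionality; the standard corresponding axiom is CD: ◇r → □r.
Suppose ◇r→□r is valid. Take Rxy, Rxz and set V(r)={y}. Then ◇r at x, so □r at x, so r at z, i.e. z=y.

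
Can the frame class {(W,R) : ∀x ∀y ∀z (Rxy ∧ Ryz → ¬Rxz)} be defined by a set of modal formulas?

If a class were modally definable it would be closed under surjective bounded morphisms (Goldblatt–Thomason).
The 5-cycle (worlds s,t,u,v,w with s→t→u→v→w→s) is intransitive. Mapping every world to a single reflexive point • is a surjective bounded morphism; the reflexive point is not intransitive (R••∧R•• but R••).
Hence intransitivity is not modally definable.

No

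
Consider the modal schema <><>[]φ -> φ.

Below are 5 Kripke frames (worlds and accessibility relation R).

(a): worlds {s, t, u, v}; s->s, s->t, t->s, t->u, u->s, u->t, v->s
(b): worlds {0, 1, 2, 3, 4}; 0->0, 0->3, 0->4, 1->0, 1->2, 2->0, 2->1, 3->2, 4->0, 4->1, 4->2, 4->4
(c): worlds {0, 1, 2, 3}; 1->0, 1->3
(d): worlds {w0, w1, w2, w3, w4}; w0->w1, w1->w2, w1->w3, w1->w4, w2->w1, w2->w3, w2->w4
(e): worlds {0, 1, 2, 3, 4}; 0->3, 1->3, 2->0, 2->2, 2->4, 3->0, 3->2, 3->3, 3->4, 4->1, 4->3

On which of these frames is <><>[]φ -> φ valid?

The schema corresponds to a generalized confluence (Geach) condition: forall x forall y (x R^2 y -> exists w (yRw & x = w)).
(a): fails — tR²t but no w with tRw and t=w.
(b): fails — 0R²3 but no w with 3Rw and 0=w.
(c): condition met.
(d): fails — w0R²w2 but no w with w2Rw and w0=w.
(e): fails — 0R²0 but no w with 0Rw and 0=w.

(c)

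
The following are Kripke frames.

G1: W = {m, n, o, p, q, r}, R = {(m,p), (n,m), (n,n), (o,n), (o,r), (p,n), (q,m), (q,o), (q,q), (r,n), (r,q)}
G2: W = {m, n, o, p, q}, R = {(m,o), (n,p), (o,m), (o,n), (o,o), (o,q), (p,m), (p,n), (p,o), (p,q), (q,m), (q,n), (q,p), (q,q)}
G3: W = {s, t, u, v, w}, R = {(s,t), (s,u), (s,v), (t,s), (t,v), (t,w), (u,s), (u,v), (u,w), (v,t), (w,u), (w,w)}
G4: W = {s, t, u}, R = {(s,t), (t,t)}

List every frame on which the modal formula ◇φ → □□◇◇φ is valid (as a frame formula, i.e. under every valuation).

G4

This is the axiom for a generalized confluence (Geach) condition; its first-order frame correspondent is ∀x ∀y ∀z ((xRy ∧ xR²z) → ∃w (y = w ∧ zR²w)).
G1: fails — nRm, nR²m but no w with m=w and mR²w.
G2: fails — nRp, nR²m but no w with p=w and mR²w.
G3: fails — sRt, sR²v but no w* with t=w* and vR²w*.
G4: condition met.
Valid on: G4.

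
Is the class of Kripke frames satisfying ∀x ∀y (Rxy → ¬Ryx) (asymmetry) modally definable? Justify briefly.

Modal frame validity is preserved under surjective bounded morphisms.
The 3-cycle (worlds 0,1,2 with 0→1→2→0) is asymmetric. Mapping every world to a single reflexive point • is a surjective bounded morphism, and the reflexive point is not asymmetric (R•• but asymmetry requires ¬R••).
So no modal formula (or set of formulas) defines exactly the asymmetric frames.

No — not modally definable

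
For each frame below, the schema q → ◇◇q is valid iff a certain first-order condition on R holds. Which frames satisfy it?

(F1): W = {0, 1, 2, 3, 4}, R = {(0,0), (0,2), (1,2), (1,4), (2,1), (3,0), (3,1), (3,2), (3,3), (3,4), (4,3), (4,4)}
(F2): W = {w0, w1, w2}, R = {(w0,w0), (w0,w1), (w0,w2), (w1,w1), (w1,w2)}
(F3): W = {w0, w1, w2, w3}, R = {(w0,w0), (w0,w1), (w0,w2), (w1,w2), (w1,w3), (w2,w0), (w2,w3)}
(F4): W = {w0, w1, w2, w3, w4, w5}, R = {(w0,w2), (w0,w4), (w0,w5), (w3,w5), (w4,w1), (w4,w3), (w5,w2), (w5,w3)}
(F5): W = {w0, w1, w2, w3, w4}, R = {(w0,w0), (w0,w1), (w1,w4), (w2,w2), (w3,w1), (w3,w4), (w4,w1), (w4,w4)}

The schema corresponds to a generalized confluence (Geach) condition: ∀x ∃w (x = w ∧ xR²w).
(F1): ✓.
(F2): fails — at w2 but no w with w2=w and w2R²w.
(F3): fails — at w1 but no w with w1=w and w1R²w.
(F4): fails — at w0 but no w with w0=w and w0R²w.
(F5): fails — at w3 but no w with w3=w and w3R²w.
Valid on: (F1).

(F1)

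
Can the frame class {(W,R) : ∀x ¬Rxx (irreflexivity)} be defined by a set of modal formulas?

Any modally definable frame class is closed under surjective bounded morphisms.
The 2-cycle (worlds a,b with a→b→a) is irreflexive, and the map sending every world to a single reflexive point • is a surjective bounded morphism (forth: every edge maps to (•,•); back: every world has a successor). So any modal formula valid on the 2-cycle is also valid on the reflexive point, which is not irreflexive.
So no modal formula (or set of formulas) defines exactly the irreflexive frames.

No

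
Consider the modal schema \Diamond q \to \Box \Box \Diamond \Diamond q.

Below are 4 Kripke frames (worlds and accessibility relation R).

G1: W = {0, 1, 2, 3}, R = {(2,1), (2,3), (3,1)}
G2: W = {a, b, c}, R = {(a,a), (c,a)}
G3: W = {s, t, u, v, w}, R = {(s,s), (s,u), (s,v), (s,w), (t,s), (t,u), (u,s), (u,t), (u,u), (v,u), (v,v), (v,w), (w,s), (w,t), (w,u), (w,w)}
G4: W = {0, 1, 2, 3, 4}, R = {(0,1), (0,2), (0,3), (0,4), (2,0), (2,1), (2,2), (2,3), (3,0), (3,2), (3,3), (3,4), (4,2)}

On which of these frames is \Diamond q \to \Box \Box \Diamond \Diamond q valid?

The schema corresponds to a generalized confluence (Geach) condition: \forall x \forall y \forall z ((xRy \wedge x R^2 z) \to \exists w (y = w \wedge z R^2 w)).
G1: fails — 2R1, 2R²1 but no w with 1=w and 1R²w.
G2: condition met.
G3: condition met.
G4: fails — 0R1, 0R²1 but no w with 1=w and 1R²w.

G2, G3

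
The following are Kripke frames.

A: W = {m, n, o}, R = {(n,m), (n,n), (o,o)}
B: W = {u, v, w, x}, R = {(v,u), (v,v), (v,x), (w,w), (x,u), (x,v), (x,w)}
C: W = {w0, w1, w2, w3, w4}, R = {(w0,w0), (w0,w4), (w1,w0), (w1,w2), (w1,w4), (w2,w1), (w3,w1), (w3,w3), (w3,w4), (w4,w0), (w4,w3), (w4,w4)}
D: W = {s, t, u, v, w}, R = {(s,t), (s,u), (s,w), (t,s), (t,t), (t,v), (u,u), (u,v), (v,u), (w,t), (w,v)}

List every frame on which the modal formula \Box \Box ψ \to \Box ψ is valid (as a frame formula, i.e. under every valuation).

The schema corresponds to density: \forall x \forall y (Rxy \to \exists z (Rxz \wedge Rzy)).
A: ✓.
B: ✓.
C: fails — Rw1w2 but no z with Rw1z and Rzw2.
D: fails — Rsw but no z with Rsz and Rzw.
Valid on: A, B.

A, B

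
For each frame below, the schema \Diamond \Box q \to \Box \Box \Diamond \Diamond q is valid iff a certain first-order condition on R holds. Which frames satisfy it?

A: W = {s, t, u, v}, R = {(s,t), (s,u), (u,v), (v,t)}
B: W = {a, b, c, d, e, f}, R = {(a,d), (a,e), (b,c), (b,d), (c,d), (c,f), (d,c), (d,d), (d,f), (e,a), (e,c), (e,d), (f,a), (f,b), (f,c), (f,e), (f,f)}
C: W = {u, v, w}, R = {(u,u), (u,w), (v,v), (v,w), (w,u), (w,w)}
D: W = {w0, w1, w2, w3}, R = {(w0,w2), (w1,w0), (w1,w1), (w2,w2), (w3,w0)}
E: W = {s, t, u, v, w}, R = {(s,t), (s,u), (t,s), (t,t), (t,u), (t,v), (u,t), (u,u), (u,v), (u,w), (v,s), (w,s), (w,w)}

B, C

Frame correspondent (Sahlqvist): \forall x \forall y \forall z ((xRy \wedge x R^2 z) \to \exists w (yRw \wedge z R^2 w)) — i.e. a generalized confluence (Geach) condition.
A: fails — sRt, sR²v but no w with tRw and vR²w.
B: satisfies the condition.
C: satisfies the condition.
D: fails — w1Rw1, w1R²w0 but no w with w1Rw and w0R²w.
E: fails — tRv, tR²v but no w* with vRw* and vR²w*.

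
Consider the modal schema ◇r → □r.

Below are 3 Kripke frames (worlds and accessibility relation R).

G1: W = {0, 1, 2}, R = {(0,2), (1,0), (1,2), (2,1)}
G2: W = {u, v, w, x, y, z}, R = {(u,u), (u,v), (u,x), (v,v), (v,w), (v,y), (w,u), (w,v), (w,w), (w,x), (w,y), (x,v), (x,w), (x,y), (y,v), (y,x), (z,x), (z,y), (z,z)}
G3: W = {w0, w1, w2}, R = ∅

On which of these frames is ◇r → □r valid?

G3

The schema corresponds to partial functionality: ∀x ∀y ∀z (Rxy ∧ Rxz → y = z).
G1: fails — 1 sees both 0 and 2.
G2: fails — u sees both u and v.
G3: condition met.
Valid on: G3.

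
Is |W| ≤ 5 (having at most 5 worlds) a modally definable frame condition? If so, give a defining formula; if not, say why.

Modal frame validity is preserved under disjoint unions.
Any modal formula valid on each of 6 disjoint one-world frames is valid on their disjoint union (validity is preserved under disjoint unions). Each one-world frame has |W|=1≤5, but the union has |W|=6.
So no modal formula (or set of formulas) defines exactly the |W|≤5 frames.

No — not modally definable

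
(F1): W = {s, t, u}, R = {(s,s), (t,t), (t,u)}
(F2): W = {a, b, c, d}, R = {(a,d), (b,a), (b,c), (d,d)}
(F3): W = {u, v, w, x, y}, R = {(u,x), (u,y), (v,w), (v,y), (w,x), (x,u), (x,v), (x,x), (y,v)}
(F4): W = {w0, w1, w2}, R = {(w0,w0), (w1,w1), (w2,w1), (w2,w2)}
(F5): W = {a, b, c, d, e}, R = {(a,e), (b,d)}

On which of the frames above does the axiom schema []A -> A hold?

Frame correspondent (Sahlqvist): forall x Rxx — i.e. reflexivity.
(F1): fails — world u does not see itself.
(F2): fails — world a does not see itself.
(F3): fails — world u does not see itself.
(F4): holds.
(F5): fails — world a does not see itself.

(F4)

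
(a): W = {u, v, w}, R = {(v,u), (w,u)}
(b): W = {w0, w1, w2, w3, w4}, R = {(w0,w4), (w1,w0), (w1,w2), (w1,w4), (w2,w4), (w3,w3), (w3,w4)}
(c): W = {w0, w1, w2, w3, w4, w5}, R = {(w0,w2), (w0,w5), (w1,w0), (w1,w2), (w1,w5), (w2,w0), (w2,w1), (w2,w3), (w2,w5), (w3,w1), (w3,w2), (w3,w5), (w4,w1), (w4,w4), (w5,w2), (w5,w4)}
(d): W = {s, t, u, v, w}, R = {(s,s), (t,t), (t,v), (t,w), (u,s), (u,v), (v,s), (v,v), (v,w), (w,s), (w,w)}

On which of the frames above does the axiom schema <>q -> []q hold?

(a)

The schema corresponds to partial functionality: forall x forall y forall z (Rxy & Rxz -> y = z).
(a): satisfies the condition.
(b): fails — w1 sees both w0 and w2.
(c): fails — w0 sees both w2 and w5.
(d): fails — t sees both t and v.
Valid on: (a).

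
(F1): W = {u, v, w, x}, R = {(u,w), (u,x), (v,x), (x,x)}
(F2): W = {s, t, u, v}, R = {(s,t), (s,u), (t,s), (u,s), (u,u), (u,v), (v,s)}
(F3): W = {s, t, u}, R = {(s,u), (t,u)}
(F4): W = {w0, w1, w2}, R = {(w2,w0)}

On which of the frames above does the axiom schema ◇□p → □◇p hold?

This is the axiom for convergence; its first-order frame correspondent is ∀x ∀y ∀z (Rxy ∧ Rxz → ∃w (Ryw ∧ Rzw)).
(F1): fails — Ruw and Ruw but w and w have no common successor.
(F2): fails — Ruv and Rus but v and s have no common successor.
(F3): fails — Rsu and Rsu but u and u have no common successor.
(F4): fails — Rw2w0 and Rw2w0 but w0 and w0 have no common successor.

none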